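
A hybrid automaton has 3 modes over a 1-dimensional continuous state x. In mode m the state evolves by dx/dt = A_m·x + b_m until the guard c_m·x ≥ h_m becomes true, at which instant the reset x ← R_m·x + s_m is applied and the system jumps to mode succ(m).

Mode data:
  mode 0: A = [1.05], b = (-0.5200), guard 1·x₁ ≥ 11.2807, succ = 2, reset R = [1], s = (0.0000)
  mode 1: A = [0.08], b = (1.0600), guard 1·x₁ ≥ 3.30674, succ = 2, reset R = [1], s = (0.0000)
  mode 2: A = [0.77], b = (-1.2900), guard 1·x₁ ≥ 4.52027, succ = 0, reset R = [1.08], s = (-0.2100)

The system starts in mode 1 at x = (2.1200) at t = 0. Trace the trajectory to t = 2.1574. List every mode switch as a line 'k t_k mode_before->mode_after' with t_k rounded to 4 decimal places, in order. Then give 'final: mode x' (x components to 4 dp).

1 0.9297 1->2
2 1.6519 2->0
final: 0 7.5966

Mode 1: guard c·x = 3.3067 hit at Δt = 0.9297 (t = 0.9297), x⁻ = (3.3067) → reset → x⁺ = (3.3067), jump to mode 2
Mode 2: guard c·x = 4.5203 hit at Δt = 0.7222 (t = 1.6519), x⁻ = (4.5203) → reset → x⁺ = (4.6719), jump to mode 0
Mode 0: flow for 0.5055 to horizon, guard not reached → x = (7.5966)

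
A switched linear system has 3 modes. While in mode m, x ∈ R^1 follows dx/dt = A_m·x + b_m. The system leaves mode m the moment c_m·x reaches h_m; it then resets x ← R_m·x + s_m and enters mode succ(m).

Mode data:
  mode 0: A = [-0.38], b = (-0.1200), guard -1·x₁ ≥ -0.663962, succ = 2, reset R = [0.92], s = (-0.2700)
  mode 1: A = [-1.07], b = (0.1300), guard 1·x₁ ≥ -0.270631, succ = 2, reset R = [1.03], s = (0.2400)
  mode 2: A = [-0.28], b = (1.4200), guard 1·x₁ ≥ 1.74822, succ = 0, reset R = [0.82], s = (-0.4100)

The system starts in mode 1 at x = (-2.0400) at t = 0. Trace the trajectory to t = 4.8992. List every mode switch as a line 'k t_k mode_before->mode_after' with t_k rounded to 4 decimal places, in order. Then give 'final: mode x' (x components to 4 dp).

Mode 1: guard c·x = -0.2706 hit at Δt = 1.5953 (t = 1.5953), x⁻ = (-0.2706) → reset → x⁺ = (-0.0387), jump to mode 2
Mode 2: guard c·x = 1.7482 hit at Δt = 1.5368 (t = 3.1321), x⁻ = (1.7482) → reset → x⁺ = (1.0235), jump to mode 0
Mode 0: guard c·x = -0.6640 hit at Δt = 0.8227 (t = 3.9548), x⁻ = (0.6640) → reset → x⁺ = (0.3408), jump to mode 2
Mode 2: flow for 0.9444 to horizon, guard not reached → x = (1.4400)

1 1.5953 1->2
2 3.1321 2->0
3 3.9548 0->2
final: 2 1.4400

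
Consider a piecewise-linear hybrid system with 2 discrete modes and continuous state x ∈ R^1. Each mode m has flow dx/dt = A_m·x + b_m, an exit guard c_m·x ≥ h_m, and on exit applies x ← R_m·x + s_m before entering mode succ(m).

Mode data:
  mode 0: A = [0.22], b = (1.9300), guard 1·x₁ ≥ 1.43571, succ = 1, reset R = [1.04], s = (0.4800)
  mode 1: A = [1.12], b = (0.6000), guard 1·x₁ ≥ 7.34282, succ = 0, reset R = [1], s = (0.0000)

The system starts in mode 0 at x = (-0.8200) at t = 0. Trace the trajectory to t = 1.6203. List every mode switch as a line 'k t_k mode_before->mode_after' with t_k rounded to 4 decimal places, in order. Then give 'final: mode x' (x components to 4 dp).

1 1.1350 0->1
final: 1 3.7848

Mode 0: guard c·x = 1.4357 hit at Δt = 1.1350 (t = 1.1350), x⁻ = (1.4357) → reset → x⁺ = (1.9731), jump to mode 1
Mode 1: flow for 0.4853 to horizon, guard not reached → x = (3.7848)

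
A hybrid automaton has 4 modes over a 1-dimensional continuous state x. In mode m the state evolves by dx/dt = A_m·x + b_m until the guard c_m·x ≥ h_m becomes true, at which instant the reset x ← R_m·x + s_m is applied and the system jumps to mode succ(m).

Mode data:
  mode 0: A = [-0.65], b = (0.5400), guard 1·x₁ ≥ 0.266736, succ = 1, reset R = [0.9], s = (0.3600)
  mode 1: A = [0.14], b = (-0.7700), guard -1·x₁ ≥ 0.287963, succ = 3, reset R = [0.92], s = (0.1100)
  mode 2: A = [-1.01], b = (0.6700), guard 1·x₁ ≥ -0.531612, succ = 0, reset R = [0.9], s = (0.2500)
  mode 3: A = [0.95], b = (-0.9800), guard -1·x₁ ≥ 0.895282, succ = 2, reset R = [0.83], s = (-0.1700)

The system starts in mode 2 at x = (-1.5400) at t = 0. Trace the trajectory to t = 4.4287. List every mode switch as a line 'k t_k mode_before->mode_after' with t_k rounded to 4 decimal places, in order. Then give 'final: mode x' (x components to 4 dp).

1 0.6058 2->0
2 1.5753 0->1
3 2.7650 1->3
4 3.2754 3->2
5 3.5497 2->0
final: 0 0.2326

Mode 2: guard c·x = -0.5316 hit at Δt = 0.6058 (t = 0.6058), x⁻ = (-0.5316) → reset → x⁺ = (-0.2285), jump to mode 0
Mode 0: guard c·x = 0.2667 hit at Δt = 0.9695 (t = 1.5753), x⁻ = (0.2667) → reset → x⁺ = (0.6001), jump to mode 1
Mode 1: guard c·x = 0.2880 hit at Δt = 1.1897 (t = 2.7650), x⁻ = (-0.2880) → reset → x⁺ = (-0.1549), jump to mode 3
Mode 3: guard c·x = 0.8953 hit at Δt = 0.5104 (t = 3.2754), x⁻ = (-0.8953) → reset → x⁺ = (-0.9131), jump to mode 2
Mode 2: guard c·x = -0.5316 hit at Δt = 0.2743 (t = 3.5497), x⁻ = (-0.5316) → reset → x⁺ = (-0.2285), jump to mode 0
Mode 0: flow for 0.8790 to horizon, guard not reached → x = (0.2326)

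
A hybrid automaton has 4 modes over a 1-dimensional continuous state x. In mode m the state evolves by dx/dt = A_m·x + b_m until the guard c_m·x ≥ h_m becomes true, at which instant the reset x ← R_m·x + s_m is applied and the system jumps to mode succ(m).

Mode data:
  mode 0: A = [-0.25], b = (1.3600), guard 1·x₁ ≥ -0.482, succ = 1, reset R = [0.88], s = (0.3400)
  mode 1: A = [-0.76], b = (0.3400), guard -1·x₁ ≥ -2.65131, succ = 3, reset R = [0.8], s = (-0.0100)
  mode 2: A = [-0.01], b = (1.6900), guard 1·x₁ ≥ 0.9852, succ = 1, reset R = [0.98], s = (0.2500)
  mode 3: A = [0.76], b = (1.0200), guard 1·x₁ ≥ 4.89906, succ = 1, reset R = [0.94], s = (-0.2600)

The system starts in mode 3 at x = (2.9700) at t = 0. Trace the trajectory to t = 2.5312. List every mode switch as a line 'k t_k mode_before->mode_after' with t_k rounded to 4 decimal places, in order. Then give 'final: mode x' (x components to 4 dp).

Mode 3: guard c·x = 4.8991 hit at Δt = 0.4865 (t = 0.4865), x⁻ = (4.8991) → reset → x⁺ = (4.3451), jump to mode 1
Mode 1: guard c·x = -2.6513 hit at Δt = 0.7502 (t = 1.2367), x⁻ = (2.6513) → reset → x⁺ = (2.1110), jump to mode 3
Mode 3: guard c·x = 4.8991 hit at Δt = 0.7788 (t = 2.0155), x⁻ = (4.8991) → reset → x⁺ = (4.3451), jump to mode 1
Mode 1: flow for 0.5157 to horizon, guard not reached → x = (3.0812)

1 0.4865 3->1
2 1.2367 1->3
3 2.0155 3->1
final: 1 3.0812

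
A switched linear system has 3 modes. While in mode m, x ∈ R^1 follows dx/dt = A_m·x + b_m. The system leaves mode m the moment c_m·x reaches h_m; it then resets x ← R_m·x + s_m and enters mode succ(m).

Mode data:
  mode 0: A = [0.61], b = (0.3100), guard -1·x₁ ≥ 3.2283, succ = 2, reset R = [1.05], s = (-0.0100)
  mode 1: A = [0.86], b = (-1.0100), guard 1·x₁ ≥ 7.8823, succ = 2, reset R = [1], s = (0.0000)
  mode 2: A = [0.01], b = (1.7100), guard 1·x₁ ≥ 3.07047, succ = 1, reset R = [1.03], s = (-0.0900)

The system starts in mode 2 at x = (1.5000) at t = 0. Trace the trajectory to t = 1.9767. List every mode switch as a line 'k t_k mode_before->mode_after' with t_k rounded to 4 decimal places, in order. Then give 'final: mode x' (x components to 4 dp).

1 0.9063 2->1
final: 1 5.9401

Mode 2: guard c·x = 3.0705 hit at Δt = 0.9063 (t = 0.9063), x⁻ = (3.0705) → reset → x⁺ = (3.0726), jump to mode 1
Mode 1: flow for 1.0704 to horizon, guard not reached → x = (5.9401)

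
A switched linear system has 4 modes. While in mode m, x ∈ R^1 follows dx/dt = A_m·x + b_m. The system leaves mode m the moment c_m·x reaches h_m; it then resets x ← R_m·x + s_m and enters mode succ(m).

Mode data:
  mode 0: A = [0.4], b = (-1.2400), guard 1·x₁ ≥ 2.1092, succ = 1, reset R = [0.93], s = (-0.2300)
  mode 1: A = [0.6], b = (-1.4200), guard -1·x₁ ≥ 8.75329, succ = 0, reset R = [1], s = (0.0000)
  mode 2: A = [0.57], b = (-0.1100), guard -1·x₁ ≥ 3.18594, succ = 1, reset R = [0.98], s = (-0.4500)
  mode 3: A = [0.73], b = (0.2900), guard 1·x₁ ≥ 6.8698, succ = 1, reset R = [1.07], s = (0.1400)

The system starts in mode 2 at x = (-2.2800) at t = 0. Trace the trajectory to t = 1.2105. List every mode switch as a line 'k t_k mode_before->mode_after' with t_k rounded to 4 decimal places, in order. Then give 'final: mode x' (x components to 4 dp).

Mode 2: guard c·x = 3.1859 hit at Δt = 0.5476 (t = 0.5476), x⁻ = (-3.1859) → reset → x⁺ = (-3.5722), jump to mode 1
Mode 1: flow for 0.6629 to horizon, guard not reached → x = (-6.4731)

1 0.5476 2->1
final: 1 -6.4731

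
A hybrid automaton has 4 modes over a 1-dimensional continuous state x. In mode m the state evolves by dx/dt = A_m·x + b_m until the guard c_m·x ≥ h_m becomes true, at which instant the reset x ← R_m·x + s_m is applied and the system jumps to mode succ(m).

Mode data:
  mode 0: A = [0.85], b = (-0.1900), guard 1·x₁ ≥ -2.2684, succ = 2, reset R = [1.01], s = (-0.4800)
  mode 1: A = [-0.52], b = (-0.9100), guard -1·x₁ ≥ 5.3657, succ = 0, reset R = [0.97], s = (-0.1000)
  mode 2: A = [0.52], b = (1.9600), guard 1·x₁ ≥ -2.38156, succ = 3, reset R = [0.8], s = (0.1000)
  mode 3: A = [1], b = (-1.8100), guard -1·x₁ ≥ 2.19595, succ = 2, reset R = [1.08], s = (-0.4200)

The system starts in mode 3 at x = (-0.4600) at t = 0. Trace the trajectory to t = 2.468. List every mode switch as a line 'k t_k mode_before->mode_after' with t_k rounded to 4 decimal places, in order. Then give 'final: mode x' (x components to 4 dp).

1 0.5680 3->2
2 1.2416 2->3
3 1.3442 3->2
4 2.0178 2->3
5 2.1205 3->2
final: 2 -2.5980

Mode 3: guard c·x = 2.1959 hit at Δt = 0.5680 (t = 0.5680), x⁻ = (-2.1959) → reset → x⁺ = (-2.7916), jump to mode 2
Mode 2: guard c·x = -2.3816 hit at Δt = 0.6736 (t = 1.2416), x⁻ = (-2.3816) → reset → x⁺ = (-1.8052), jump to mode 3
Mode 3: guard c·x = 2.1959 hit at Δt = 0.1026 (t = 1.3442), x⁻ = (-2.1959) → reset → x⁺ = (-2.7916), jump to mode 2
Mode 2: guard c·x = -2.3816 hit at Δt = 0.6736 (t = 2.0178), x⁻ = (-2.3816) → reset → x⁺ = (-1.8052), jump to mode 3
Mode 3: guard c·x = 2.1959 hit at Δt = 0.1026 (t = 2.1205), x⁻ = (-2.1959) → reset → x⁺ = (-2.7916), jump to mode 2
Mode 2: flow for 0.3475 to horizon, guard not reached → x = (-2.5980)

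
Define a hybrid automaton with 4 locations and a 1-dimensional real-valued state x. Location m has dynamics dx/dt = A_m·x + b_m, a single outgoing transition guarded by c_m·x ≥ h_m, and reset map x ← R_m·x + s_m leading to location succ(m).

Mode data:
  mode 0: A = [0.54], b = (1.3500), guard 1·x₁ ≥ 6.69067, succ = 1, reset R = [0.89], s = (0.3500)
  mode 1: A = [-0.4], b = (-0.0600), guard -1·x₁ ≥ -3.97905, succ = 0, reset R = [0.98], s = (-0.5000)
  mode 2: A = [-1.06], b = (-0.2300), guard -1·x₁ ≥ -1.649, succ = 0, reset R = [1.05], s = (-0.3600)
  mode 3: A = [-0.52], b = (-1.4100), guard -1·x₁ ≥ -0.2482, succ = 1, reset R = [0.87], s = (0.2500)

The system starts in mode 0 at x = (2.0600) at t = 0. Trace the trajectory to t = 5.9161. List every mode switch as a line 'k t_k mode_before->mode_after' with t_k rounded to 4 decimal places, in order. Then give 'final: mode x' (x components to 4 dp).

Mode 0: guard c·x = 6.6907 hit at Δt = 1.2979 (t = 1.2979), x⁻ = (6.6907) → reset → x⁺ = (6.3047), jump to mode 1
Mode 1: guard c·x = -3.9790 hit at Δt = 1.1169 (t = 2.4148), x⁻ = (3.9791) → reset → x⁺ = (3.3995), jump to mode 0
Mode 0: guard c·x = 6.6907 hit at Δt = 0.8210 (t = 3.2358), x⁻ = (6.6907) → reset → x⁺ = (6.3047), jump to mode 1
Mode 1: guard c·x = -3.9790 hit at Δt = 1.1169 (t = 4.3527), x⁻ = (3.9790) → reset → x⁺ = (3.3995), jump to mode 0
Mode 0: guard c·x = 6.6907 hit at Δt = 0.8210 (t = 5.1737), x⁻ = (6.6907) → reset → x⁺ = (6.3047), jump to mode 1
Mode 1: flow for 0.7424 to horizon, guard not reached → x = (4.6462)

1 1.2979 0->1
2 2.4148 1->0
3 3.2358 0->1
4 4.3527 1->0
5 5.1737 0->1
final: 1 4.6462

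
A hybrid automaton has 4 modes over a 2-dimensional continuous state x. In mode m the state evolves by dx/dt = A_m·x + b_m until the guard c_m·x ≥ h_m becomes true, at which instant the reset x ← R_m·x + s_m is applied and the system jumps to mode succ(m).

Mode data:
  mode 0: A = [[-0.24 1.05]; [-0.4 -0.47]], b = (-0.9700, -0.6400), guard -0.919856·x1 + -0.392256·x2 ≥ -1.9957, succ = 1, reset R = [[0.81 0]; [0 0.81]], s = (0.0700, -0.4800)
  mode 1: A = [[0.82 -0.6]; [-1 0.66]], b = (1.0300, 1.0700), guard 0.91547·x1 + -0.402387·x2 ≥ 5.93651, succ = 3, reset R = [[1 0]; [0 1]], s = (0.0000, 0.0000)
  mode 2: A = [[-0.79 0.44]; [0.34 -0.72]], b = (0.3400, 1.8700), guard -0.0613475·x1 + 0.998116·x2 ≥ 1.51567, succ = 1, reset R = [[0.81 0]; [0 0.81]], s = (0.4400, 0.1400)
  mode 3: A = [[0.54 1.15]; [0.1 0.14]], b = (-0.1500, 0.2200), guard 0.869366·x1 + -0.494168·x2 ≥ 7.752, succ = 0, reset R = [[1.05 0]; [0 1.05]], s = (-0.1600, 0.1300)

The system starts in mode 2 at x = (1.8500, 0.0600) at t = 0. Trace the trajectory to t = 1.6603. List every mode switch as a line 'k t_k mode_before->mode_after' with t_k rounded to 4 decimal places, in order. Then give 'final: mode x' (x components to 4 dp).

Mode 2: guard c·x = 1.5157 hit at Δt = 0.8913 (t = 0.8913), x⁻ = (1.4177, 1.6057) → reset → x⁺ = (1.5884, 1.4406), jump to mode 1
Mode 1: flow for 0.7690 to horizon, guard not reached → x = (3.1513, 1.2435)

1 0.8913 2->1
final: 1 3.1513 1.2435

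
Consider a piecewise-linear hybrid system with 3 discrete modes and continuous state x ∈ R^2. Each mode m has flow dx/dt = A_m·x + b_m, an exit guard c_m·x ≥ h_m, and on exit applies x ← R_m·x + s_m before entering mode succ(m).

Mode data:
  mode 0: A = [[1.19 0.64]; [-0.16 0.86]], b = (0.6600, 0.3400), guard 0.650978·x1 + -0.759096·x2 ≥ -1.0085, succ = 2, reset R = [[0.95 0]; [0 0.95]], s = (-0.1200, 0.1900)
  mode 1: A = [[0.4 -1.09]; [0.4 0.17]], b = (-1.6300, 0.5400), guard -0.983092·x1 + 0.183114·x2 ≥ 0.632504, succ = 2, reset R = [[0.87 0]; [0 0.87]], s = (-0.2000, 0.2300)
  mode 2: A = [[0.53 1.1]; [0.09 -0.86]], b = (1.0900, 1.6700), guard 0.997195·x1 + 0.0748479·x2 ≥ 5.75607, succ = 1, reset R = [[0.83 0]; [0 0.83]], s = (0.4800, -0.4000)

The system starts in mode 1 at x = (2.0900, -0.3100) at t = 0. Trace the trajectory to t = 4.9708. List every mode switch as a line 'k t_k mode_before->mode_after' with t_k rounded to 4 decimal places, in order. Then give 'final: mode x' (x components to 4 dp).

Mode 1: guard c·x = 0.6325 hit at Δt = 1.4150 (t = 1.4150), x⁻ = (-0.4115, 1.2447) → reset → x⁺ = (-0.5580, 1.3129), jump to mode 2
Mode 2: guard c·x = 5.7561 hit at Δt = 1.5544 (t = 2.9694), x⁻ = (5.6233, 1.9846) → reset → x⁺ = (5.1473, 1.2472), jump to mode 1
Mode 1: guard c·x = 0.6325 hit at Δt = 1.3692 (t = 4.3386), x⁻ = (0.1962, 4.5074) → reset → x⁺ = (-0.0293, 4.1514), jump to mode 2
Mode 2: flow for 0.6322 to horizon, guard not reached → x = (3.8339, 3.3133)

1 1.4150 1->2
2 2.9694 2->1
3 4.3386 1->2
final: 2 3.8339 3.3133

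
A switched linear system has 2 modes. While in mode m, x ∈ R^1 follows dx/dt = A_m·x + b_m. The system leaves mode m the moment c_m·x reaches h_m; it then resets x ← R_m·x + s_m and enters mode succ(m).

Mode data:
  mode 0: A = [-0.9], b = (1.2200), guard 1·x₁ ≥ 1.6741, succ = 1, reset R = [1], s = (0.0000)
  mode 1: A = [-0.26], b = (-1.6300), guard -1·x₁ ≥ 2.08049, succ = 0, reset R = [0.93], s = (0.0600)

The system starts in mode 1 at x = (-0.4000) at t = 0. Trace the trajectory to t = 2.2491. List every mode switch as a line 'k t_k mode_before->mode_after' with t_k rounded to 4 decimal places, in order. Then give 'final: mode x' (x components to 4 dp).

1 1.2974 1->0
final: 0 -0.0162

Mode 1: guard c·x = 2.0805 hit at Δt = 1.2974 (t = 1.2974), x⁻ = (-2.0805) → reset → x⁺ = (-1.8749), jump to mode 0
Mode 0: flow for 0.9517 to horizon, guard not reached → x = (-0.0162)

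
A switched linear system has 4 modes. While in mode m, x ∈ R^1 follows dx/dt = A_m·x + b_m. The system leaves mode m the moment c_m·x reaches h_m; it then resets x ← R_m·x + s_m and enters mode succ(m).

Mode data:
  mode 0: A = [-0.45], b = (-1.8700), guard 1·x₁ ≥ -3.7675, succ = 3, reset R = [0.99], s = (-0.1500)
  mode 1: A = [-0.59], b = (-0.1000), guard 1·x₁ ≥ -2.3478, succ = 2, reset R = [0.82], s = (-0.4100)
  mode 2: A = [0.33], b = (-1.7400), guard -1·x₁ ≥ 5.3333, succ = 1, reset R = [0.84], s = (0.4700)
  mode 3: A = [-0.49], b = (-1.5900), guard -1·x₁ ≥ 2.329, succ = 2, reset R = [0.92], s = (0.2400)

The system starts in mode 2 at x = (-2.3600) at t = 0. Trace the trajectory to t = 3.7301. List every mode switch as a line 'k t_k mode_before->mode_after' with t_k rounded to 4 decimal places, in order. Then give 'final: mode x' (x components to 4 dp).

Mode 2: guard c·x = 5.3333 hit at Δt = 0.9969 (t = 0.9969), x⁻ = (-5.3333) → reset → x⁺ = (-4.0100), jump to mode 1
Mode 1: guard c·x = -2.3478 hit at Δt = 0.9611 (t = 1.9580), x⁻ = (-2.3478) → reset → x⁺ = (-2.3352), jump to mode 2
Mode 2: guard c·x = 5.3333 hit at Δt = 1.0068 (t = 2.9648), x⁻ = (-5.3333) → reset → x⁺ = (-4.0100), jump to mode 1
Mode 1: flow for 0.7653 to horizon, guard not reached → x = (-2.6145)

1 0.9969 2->1
2 1.9580 1->2
3 2.9648 2->1
final: 1 -2.6145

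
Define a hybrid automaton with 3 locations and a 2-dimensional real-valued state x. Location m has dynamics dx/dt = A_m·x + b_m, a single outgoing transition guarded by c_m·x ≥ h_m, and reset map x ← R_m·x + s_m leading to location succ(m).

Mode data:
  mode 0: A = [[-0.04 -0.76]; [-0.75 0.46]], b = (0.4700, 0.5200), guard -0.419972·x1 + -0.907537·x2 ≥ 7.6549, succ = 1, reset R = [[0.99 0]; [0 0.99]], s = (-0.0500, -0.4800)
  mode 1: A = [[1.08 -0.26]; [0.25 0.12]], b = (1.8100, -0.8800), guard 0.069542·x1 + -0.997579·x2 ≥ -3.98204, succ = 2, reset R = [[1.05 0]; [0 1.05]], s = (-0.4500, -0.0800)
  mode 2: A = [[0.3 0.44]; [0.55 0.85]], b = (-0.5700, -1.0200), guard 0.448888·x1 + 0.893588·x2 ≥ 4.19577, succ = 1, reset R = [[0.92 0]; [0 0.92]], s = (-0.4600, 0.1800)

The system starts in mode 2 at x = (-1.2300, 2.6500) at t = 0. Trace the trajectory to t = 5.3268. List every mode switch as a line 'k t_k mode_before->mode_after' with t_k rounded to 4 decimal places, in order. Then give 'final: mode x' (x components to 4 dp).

Mode 2: guard c·x = 4.1958 hit at Δt = 1.5063 (t = 1.5063), x⁻ = (-0.2019, 4.7968) → reset → x⁺ = (-0.6458, 4.5931), jump to mode 1
Mode 1: guard c·x = -3.9820 hit at Δt = 1.2104 (t = 2.7167), x⁻ = (-0.6892, 3.9437) → reset → x⁺ = (-1.1736, 4.0608), jump to mode 2
Mode 2: guard c·x = 4.1958 hit at Δt = 0.4281 (t = 3.1448), x⁻ = (-0.6899, 5.0420) → reset → x⁺ = (-1.0947, 4.8186), jump to mode 1
Mode 1: guard c·x = -3.9820 hit at Δt = 1.2892 (t = 4.4340), x⁻ = (-2.5969, 3.8107) → reset → x⁺ = (-3.1768, 3.9212), jump to mode 2
Mode 2: flow for 0.8928 to horizon, guard not reached → x = (-2.8176, 4.7675)

1 1.5063 2->1
2 2.7167 1->2
3 3.1448 2->1
4 4.4340 1->2
final: 2 -2.8176 4.7675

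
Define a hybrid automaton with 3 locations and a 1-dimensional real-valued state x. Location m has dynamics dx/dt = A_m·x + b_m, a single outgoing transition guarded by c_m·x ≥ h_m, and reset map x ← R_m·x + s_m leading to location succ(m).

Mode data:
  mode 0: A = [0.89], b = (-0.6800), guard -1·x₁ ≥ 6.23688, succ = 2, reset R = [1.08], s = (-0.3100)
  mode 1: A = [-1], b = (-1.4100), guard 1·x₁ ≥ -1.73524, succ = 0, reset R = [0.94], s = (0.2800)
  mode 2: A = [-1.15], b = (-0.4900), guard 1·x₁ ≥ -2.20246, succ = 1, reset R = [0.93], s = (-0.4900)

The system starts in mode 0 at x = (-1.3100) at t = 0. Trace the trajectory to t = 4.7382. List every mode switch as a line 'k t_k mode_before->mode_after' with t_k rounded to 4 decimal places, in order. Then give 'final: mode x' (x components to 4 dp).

1 1.3669 0->2
2 2.5108 2->1
3 3.7547 1->0
final: 0 -4.3116

Mode 0: guard c·x = 6.2369 hit at Δt = 1.3669 (t = 1.3669), x⁻ = (-6.2369) → reset → x⁺ = (-7.0458), jump to mode 2
Mode 2: guard c·x = -2.2025 hit at Δt = 1.1439 (t = 2.5108), x⁻ = (-2.2025) → reset → x⁺ = (-2.5383), jump to mode 1
Mode 1: guard c·x = -1.7352 hit at Δt = 1.2439 (t = 3.7547), x⁻ = (-1.7352) → reset → x⁺ = (-1.3511), jump to mode 0
Mode 0: flow for 0.9835 to horizon, guard not reached → x = (-4.3116)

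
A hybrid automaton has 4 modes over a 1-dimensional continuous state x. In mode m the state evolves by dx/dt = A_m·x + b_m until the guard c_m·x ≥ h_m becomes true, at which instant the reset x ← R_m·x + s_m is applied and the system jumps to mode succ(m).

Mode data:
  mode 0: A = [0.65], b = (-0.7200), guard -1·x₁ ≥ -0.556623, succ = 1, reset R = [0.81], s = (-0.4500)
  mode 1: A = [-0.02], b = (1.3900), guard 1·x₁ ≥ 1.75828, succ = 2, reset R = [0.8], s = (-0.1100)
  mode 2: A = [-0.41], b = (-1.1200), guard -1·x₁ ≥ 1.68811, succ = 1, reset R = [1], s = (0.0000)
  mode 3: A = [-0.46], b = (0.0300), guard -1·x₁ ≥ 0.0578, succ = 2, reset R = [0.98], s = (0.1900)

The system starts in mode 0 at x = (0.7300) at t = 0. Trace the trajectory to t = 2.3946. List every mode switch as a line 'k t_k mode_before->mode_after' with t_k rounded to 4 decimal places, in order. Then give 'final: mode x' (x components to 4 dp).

Mode 0: guard c·x = -0.5566 hit at Δt = 0.5812 (t = 0.5812), x⁻ = (0.5566) → reset → x⁺ = (0.0009), jump to mode 1
Mode 1: guard c·x = 1.7583 hit at Δt = 1.2806 (t = 1.8618), x⁻ = (1.7583) → reset → x⁺ = (1.2966), jump to mode 2
Mode 2: flow for 0.5328 to horizon, guard not reached → x = (0.5061)

1 0.5812 0->1
2 1.8618 1->2
final: 2 0.5061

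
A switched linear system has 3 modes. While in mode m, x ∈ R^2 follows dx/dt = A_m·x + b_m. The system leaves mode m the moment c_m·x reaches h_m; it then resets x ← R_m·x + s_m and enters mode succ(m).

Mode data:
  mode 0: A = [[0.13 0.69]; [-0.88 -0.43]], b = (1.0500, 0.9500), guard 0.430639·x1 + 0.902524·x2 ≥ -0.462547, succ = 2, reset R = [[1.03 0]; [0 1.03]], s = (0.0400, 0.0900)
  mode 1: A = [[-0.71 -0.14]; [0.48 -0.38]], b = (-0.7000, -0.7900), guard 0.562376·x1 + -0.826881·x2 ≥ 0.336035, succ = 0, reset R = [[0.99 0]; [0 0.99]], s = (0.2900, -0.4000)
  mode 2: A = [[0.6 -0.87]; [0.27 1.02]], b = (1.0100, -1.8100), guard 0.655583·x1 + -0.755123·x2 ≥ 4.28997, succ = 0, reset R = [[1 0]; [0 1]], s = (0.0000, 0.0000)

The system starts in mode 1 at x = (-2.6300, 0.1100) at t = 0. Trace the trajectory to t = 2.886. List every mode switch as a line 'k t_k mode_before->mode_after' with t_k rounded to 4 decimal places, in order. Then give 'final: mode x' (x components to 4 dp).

Mode 1: guard c·x = 0.3360 hit at Δt = 1.0977 (t = 1.0977), x⁻ = (-1.6430, -1.5238) → reset → x⁺ = (-1.3365, -1.9086), jump to mode 0
Mode 0: guard c·x = -0.4625 hit at Δt = 0.7769 (t = 1.8746), x⁻ = (-1.1236, 0.0236) → reset → x⁺ = (-1.1173, 0.1143), jump to mode 2
Mode 2: flow for 1.0114 to horizon, guard not reached → x = (0.7325, -3.2019)

1 1.0977 1->0
2 1.8746 0->2
final: 2 0.7325 -3.2019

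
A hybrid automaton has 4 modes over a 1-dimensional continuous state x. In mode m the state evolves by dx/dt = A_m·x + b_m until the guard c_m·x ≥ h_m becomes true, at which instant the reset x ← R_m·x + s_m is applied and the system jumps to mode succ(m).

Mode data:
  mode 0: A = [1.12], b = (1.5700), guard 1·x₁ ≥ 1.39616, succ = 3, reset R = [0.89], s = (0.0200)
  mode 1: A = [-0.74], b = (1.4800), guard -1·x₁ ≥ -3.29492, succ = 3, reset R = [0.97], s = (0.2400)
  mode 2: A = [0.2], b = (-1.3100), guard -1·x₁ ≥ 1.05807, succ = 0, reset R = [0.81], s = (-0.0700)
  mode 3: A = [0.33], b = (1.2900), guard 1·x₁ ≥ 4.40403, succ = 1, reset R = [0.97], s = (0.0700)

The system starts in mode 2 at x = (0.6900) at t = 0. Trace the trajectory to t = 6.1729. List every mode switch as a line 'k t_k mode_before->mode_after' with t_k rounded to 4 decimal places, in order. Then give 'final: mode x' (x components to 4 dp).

1 1.3053 2->0
2 2.8891 0->3
3 4.3274 3->1
4 5.1281 1->3
5 5.5032 3->1
final: 1 3.4268

Mode 2: guard c·x = 1.0581 hit at Δt = 1.3053 (t = 1.3053), x⁻ = (-1.0581) → reset → x⁺ = (-0.9270), jump to mode 0
Mode 0: guard c·x = 1.3962 hit at Δt = 1.5838 (t = 2.8891), x⁻ = (1.3962) → reset → x⁺ = (1.2626), jump to mode 3
Mode 3: guard c·x = 4.4040 hit at Δt = 1.4383 (t = 4.3274), x⁻ = (4.4040) → reset → x⁺ = (4.3419), jump to mode 1
Mode 1: guard c·x = -3.2949 hit at Δt = 0.8007 (t = 5.1281), x⁻ = (3.2949) → reset → x⁺ = (3.4361), jump to mode 3
Mode 3: guard c·x = 4.4040 hit at Δt = 0.3751 (t = 5.5032), x⁻ = (4.4040) → reset → x⁺ = (4.3419), jump to mode 1
Mode 1: flow for 0.6697 to horizon, guard not reached → x = (3.4268)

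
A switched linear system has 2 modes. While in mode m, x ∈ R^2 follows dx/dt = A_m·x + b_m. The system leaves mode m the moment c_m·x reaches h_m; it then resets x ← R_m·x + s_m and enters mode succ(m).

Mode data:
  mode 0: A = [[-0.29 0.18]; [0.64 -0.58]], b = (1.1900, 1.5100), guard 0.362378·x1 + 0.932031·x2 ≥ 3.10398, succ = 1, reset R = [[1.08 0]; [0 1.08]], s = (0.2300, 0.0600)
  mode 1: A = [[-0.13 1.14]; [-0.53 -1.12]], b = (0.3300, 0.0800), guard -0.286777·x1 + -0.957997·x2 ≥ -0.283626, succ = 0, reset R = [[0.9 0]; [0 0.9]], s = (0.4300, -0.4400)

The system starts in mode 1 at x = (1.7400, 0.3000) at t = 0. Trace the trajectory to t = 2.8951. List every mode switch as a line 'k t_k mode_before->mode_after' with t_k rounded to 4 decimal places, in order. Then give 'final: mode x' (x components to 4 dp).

Mode 1: guard c·x = -0.2836 hit at Δt = 0.6208 (t = 0.6208), x⁻ = (1.7987, -0.2424) → reset → x⁺ = (2.0489, -0.6582), jump to mode 0
Mode 0: guard c·x = 3.1040 hit at Δt = 1.1498 (t = 1.7706), x⁻ = (2.8046, 2.2399) → reset → x⁺ = (3.2589, 2.4791), jump to mode 1
Mode 1: flow for 1.1245 to horizon, guard not reached → x = (3.8990, -0.5867)

1 0.6208 1->0
2 1.7706 0->1
final: 1 3.8990 -0.5867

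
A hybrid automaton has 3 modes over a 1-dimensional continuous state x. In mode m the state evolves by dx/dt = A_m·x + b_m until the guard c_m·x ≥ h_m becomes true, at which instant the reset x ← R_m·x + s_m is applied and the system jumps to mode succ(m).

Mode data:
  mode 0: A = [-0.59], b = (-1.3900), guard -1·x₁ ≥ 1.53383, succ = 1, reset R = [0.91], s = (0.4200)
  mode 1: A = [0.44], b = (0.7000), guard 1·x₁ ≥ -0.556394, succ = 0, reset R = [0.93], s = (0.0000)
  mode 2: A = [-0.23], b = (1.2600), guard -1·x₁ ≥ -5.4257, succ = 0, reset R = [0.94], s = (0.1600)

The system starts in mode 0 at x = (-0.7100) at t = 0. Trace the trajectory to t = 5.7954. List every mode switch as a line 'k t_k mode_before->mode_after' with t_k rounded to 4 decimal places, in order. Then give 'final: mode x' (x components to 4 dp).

1 1.1766 0->1
2 2.3581 1->0
3 3.7222 0->1
4 4.9038 1->0
final: 0 -1.2695

Mode 0: guard c·x = 1.5338 hit at Δt = 1.1766 (t = 1.1766), x⁻ = (-1.5338) → reset → x⁺ = (-0.9758), jump to mode 1
Mode 1: guard c·x = -0.5564 hit at Δt = 1.1815 (t = 2.3581), x⁻ = (-0.5564) → reset → x⁺ = (-0.5174), jump to mode 0
Mode 0: guard c·x = 1.5338 hit at Δt = 1.3641 (t = 3.7222), x⁻ = (-1.5338) → reset → x⁺ = (-0.9758), jump to mode 1
Mode 1: guard c·x = -0.5564 hit at Δt = 1.1815 (t = 4.9038), x⁻ = (-0.5564) → reset → x⁺ = (-0.5174), jump to mode 0
Mode 0: flow for 0.8916 to horizon, guard not reached → x = (-1.2695)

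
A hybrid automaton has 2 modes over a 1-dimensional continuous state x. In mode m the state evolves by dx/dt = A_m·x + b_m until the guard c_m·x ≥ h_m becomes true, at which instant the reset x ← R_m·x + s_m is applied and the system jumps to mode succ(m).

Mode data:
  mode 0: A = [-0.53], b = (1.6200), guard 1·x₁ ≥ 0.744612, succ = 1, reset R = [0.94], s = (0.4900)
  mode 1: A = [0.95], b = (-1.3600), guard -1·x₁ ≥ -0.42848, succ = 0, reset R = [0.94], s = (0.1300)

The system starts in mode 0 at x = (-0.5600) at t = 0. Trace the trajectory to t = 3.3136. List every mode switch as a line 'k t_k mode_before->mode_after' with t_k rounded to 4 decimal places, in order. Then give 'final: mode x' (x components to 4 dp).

Mode 0: guard c·x = 0.7446 hit at Δt = 0.8442 (t = 0.8442), x⁻ = (0.7446) → reset → x⁺ = (1.1899), jump to mode 1
Mode 1: guard c·x = -0.4285 hit at Δt = 1.4983 (t = 2.3425), x⁻ = (0.4285) → reset → x⁺ = (0.5328), jump to mode 0
Mode 0: guard c·x = 0.7446 hit at Δt = 0.1654 (t = 2.5079), x⁻ = (0.7446) → reset → x⁺ = (1.1899), jump to mode 1
Mode 1: flow for 0.8057 to horizon, guard not reached → x = (0.9121)

1 0.8442 0->1
2 2.3425 1->0
3 2.5079 0->1
final: 1 0.9121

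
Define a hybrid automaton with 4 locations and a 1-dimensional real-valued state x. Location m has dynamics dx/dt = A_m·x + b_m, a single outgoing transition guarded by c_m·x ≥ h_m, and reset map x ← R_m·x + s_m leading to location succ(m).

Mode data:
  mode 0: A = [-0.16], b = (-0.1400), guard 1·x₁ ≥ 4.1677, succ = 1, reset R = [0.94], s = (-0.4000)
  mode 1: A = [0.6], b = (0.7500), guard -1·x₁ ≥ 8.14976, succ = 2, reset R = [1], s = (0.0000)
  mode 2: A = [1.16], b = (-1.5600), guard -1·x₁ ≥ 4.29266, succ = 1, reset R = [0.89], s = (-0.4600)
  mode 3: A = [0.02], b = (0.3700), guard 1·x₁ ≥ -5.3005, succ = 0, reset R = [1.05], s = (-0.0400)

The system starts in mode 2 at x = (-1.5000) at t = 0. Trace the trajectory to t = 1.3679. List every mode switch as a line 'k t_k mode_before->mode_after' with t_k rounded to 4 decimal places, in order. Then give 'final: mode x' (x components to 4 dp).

1 0.5896 2->1
final: 1 -6.0841

Mode 2: guard c·x = 4.2927 hit at Δt = 0.5896 (t = 0.5896), x⁻ = (-4.2927) → reset → x⁺ = (-4.2805), jump to mode 1
Mode 1: flow for 0.7783 to horizon, guard not reached → x = (-6.0841)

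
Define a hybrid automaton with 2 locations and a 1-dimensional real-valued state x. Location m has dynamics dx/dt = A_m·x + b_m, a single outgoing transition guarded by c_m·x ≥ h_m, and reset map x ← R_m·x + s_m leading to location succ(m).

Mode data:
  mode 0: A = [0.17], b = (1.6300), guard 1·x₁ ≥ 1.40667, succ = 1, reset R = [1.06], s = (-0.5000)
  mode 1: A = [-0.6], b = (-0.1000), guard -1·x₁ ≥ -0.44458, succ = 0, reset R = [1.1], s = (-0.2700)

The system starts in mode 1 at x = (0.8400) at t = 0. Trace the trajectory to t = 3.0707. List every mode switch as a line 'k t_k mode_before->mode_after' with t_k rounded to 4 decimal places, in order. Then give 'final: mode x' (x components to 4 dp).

1 0.8315 1->0
2 1.5039 0->1
3 2.5684 1->0
final: 0 1.0932

Mode 1: guard c·x = -0.4446 hit at Δt = 0.8315 (t = 0.8315), x⁻ = (0.4446) → reset → x⁺ = (0.2190), jump to mode 0
Mode 0: guard c·x = 1.4067 hit at Δt = 0.6724 (t = 1.5039), x⁻ = (1.4067) → reset → x⁺ = (0.9911), jump to mode 1
Mode 1: guard c·x = -0.4446 hit at Δt = 1.0645 (t = 2.5684), x⁻ = (0.4446) → reset → x⁺ = (0.2190), jump to mode 0
Mode 0: flow for 0.5023 to horizon, guard not reached → x = (1.0932)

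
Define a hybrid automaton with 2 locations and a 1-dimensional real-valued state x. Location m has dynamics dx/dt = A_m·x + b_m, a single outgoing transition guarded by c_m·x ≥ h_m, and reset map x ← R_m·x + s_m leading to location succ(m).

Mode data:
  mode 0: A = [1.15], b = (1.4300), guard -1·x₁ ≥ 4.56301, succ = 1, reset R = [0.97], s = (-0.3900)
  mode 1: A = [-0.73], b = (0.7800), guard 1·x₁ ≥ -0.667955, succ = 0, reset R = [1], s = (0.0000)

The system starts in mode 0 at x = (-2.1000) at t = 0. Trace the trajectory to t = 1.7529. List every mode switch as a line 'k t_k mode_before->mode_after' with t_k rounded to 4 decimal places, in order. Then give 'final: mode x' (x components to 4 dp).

1 1.1780 0->1
final: 1 -2.7992

Mode 0: guard c·x = 4.5630 hit at Δt = 1.1780 (t = 1.1780), x⁻ = (-4.5630) → reset → x⁺ = (-4.8161), jump to mode 1
Mode 1: flow for 0.5749 to horizon, guard not reached → x = (-2.7992)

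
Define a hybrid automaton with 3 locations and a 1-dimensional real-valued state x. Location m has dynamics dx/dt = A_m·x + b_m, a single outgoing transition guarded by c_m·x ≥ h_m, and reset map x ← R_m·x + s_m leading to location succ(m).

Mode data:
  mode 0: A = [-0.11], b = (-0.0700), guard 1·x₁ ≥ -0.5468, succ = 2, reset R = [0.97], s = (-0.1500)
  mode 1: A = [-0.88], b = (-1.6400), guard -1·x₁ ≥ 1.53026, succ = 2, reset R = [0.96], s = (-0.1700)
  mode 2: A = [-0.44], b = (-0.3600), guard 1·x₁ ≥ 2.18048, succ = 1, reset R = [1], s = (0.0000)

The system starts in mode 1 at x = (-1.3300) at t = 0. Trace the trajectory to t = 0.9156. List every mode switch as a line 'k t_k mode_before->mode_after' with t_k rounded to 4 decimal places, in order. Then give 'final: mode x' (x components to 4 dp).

Mode 1: guard c·x = 1.5303 hit at Δt = 0.5346 (t = 0.5346), x⁻ = (-1.5303) → reset → x⁺ = (-1.6390), jump to mode 2
Mode 2: flow for 0.3810 to horizon, guard not reached → x = (-1.5124)

1 0.5346 1->2
final: 2 -1.5124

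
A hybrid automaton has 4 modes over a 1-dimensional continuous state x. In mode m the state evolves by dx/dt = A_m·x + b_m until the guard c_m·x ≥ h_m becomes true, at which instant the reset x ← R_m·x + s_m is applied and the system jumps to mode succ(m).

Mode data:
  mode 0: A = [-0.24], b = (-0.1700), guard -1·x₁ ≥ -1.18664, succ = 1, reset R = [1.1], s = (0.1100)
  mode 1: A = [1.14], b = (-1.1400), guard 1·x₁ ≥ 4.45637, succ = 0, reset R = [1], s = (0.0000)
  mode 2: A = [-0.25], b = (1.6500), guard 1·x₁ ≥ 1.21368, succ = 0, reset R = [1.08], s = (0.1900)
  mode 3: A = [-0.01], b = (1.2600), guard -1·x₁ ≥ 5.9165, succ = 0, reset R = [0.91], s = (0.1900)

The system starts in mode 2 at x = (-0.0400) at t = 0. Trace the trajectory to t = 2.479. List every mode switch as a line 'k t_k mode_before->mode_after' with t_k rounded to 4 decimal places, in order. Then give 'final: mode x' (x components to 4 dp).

Mode 2: guard c·x = 1.2137 hit at Δt = 0.8370 (t = 0.8370), x⁻ = (1.2137) → reset → x⁺ = (1.5008), jump to mode 0
Mode 0: guard c·x = -1.1866 hit at Δt = 0.6391 (t = 1.4761), x⁻ = (1.1866) → reset → x⁺ = (1.4153), jump to mode 1
Mode 1: flow for 1.0029 to horizon, guard not reached → x = (2.3029)

1 0.8370 2->0
2 1.4761 0->1
final: 1 2.3029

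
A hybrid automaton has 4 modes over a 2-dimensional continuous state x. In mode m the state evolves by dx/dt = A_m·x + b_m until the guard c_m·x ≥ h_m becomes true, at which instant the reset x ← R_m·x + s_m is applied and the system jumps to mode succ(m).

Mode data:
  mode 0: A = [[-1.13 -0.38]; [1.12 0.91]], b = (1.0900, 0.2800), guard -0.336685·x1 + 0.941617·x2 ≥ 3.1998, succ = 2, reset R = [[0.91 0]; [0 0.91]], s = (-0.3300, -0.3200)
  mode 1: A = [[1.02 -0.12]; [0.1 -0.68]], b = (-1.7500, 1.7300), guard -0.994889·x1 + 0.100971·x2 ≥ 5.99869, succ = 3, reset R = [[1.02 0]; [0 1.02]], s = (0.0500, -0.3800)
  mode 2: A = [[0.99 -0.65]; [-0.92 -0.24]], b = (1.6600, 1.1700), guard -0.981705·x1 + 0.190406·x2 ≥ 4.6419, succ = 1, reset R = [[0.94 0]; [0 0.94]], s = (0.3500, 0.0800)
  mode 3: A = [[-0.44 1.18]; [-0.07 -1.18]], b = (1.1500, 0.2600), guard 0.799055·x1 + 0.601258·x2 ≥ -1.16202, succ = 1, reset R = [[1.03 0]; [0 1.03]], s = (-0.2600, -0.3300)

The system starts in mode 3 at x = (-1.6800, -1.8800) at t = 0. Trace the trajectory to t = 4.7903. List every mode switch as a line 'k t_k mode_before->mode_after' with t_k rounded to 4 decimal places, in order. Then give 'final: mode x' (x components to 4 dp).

1 0.9162 3->1
2 1.7994 1->3
3 3.1866 3->1
4 3.8831 1->3
final: 3 -2.7922 0.4376

Mode 3: guard c·x = -1.1620 hit at Δt = 0.9162 (t = 0.9162), x⁻ = (-1.1269, -0.4350) → reset → x⁺ = (-1.4207, -0.7781), jump to mode 1
Mode 1: guard c·x = 5.9987 hit at Δt = 0.8832 (t = 1.7994), x⁻ = (-5.9803, 0.4844) → reset → x⁺ = (-6.0500, 0.1141), jump to mode 3
Mode 3: guard c·x = -1.1620 hit at Δt = 1.3872 (t = 3.1866), x⁻ = (-1.7172, 0.3494) → reset → x⁺ = (-2.0287, 0.0299), jump to mode 1
Mode 1: guard c·x = 5.9987 hit at Δt = 0.6964 (t = 3.8831), x⁻ = (-5.9522, 0.7615) → reset → x⁺ = (-6.0213, 0.3967), jump to mode 3
Mode 3: flow for 0.9072 to horizon, guard not reached → x = (-2.7922, 0.4376)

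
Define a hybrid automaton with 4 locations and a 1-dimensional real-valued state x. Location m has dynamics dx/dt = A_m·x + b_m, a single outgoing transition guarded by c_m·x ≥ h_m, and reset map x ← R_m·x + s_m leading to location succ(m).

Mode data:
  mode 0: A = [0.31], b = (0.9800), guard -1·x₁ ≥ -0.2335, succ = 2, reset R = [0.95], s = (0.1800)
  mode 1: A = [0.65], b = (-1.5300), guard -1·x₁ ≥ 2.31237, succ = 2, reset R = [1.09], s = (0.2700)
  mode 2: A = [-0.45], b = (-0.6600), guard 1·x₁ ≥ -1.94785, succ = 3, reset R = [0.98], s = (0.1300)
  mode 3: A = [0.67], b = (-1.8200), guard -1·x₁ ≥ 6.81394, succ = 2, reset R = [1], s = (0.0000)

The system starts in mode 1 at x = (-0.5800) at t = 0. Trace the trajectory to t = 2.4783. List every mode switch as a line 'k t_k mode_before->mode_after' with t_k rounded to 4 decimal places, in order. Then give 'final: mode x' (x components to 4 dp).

Mode 1: guard c·x = 2.3124 hit at Δt = 0.7139 (t = 0.7139), x⁻ = (-2.3124) → reset → x⁺ = (-2.2505), jump to mode 2
Mode 2: guard c·x = -1.9479 hit at Δt = 1.0843 (t = 1.7982), x⁻ = (-1.9479) → reset → x⁺ = (-1.7789), jump to mode 3
Mode 3: flow for 0.6801 to horizon, guard not reached → x = (-4.3738)

1 0.7139 1->2
2 1.7982 2->3
final: 3 -4.3738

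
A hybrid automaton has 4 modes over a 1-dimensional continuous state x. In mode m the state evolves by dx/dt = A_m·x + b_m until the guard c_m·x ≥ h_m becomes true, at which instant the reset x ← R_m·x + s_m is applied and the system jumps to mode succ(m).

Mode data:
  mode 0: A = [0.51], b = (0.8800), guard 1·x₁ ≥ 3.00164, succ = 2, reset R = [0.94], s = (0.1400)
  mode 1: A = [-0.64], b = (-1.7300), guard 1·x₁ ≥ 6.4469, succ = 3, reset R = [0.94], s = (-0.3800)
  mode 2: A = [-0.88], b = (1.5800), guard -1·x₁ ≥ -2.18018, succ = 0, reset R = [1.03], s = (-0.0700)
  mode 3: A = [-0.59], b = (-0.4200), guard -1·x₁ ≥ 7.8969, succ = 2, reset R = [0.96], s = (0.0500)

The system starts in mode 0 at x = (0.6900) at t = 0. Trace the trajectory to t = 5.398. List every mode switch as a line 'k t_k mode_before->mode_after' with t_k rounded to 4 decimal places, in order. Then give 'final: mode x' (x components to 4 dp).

1 1.3165 0->2
2 2.5766 2->0
3 2.9532 0->2
4 4.2133 2->0
5 4.5899 0->2
final: 2 2.3681

Mode 0: guard c·x = 3.0016 hit at Δt = 1.3165 (t = 1.3165), x⁻ = (3.0016) → reset → x⁺ = (2.9615), jump to mode 2
Mode 2: guard c·x = -2.1802 hit at Δt = 1.2601 (t = 2.5766), x⁻ = (2.1802) → reset → x⁺ = (2.1756), jump to mode 0
Mode 0: guard c·x = 3.0016 hit at Δt = 0.3766 (t = 2.9532), x⁻ = (3.0016) → reset → x⁺ = (2.9615), jump to mode 2
Mode 2: guard c·x = -2.1802 hit at Δt = 1.2601 (t = 4.2133), x⁻ = (2.1802) → reset → x⁺ = (2.1756), jump to mode 0
Mode 0: guard c·x = 3.0016 hit at Δt = 0.3766 (t = 4.5899), x⁻ = (3.0016) → reset → x⁺ = (2.9615), jump to mode 2
Mode 2: flow for 0.8081 to horizon, guard not reached → x = (2.3681)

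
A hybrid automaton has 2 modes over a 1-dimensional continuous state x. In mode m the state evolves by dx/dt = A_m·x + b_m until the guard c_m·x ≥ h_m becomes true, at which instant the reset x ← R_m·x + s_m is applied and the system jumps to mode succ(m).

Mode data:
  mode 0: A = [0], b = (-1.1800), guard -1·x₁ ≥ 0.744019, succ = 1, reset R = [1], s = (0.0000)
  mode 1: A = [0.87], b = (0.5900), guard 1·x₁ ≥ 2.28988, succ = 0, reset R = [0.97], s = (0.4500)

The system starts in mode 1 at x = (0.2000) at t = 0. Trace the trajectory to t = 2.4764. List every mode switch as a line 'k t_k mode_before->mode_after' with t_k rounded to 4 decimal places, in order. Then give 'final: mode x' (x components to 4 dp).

1 1.3998 1->0
final: 0 1.4008

Mode 1: guard c·x = 2.2899 hit at Δt = 1.3998 (t = 1.3998), x⁻ = (2.2899) → reset → x⁺ = (2.6712), jump to mode 0
Mode 0: flow for 1.0766 to horizon, guard not reached → x = (1.4008)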